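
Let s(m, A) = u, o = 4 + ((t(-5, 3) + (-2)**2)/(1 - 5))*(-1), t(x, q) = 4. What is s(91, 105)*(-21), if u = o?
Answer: -126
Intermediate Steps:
o = 6 (o = 4 + ((4 + (-2)**2)/(1 - 5))*(-1) = 4 + ((4 + 4)/(-4))*(-1) = 4 + (8*(-1/4))*(-1) = 4 - 2*(-1) = 4 + 2 = 6)
u = 6
s(m, A) = 6
s(91, 105)*(-21) = 6*(-21) = -126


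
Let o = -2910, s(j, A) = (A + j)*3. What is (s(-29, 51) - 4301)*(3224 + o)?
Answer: -1329790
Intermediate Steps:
s(j, A) = 3*A + 3*j
(s(-29, 51) - 4301)*(3224 + o) = ((3*51 + 3*(-29)) - 4301)*(3224 - 2910) = ((153 - 87) - 4301)*314 = (66 - 4301)*314 = -4235*314 = -1329790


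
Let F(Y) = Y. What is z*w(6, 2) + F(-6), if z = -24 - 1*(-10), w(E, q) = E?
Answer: -90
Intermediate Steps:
z = -14 (z = -24 + 10 = -14)
z*w(6, 2) + F(-6) = -14*6 - 6 = -84 - 6 = -90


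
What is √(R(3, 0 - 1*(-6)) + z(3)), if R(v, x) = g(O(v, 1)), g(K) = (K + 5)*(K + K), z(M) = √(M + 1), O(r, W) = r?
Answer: 5*√2 ≈ 7.0711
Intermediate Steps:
z(M) = √(1 + M)
g(K) = 2*K*(5 + K) (g(K) = (5 + K)*(2*K) = 2*K*(5 + K))
R(v, x) = 2*v*(5 + v)
√(R(3, 0 - 1*(-6)) + z(3)) = √(2*3*(5 + 3) + √(1 + 3)) = √(2*3*8 + √4) = √(48 + 2) = √50 = 5*√2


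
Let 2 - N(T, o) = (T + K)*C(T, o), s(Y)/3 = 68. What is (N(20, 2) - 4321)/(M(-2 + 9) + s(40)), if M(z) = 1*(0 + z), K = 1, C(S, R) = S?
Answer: -4739/211 ≈ -22.460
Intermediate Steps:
M(z) = z (M(z) = 1*z = z)
s(Y) = 204 (s(Y) = 3*68 = 204)
N(T, o) = 2 - T*(1 + T) (N(T, o) = 2 - (T + 1)*T = 2 - (1 + T)*T = 2 - T*(1 + T))
(N(20, 2) - 4321)/(M(-2 + 9) + s(40)) = ((2 - 1*20 - 1*20²) - 4321)/((-2 + 9) + 204) = ((2 - 20 - 1*400) - 4321)/(7 + 204) = ((2 - 20 - 400) - 4321)/211 = (-418 - 4321)*(1/211) = -4739*1/211 = -4739/211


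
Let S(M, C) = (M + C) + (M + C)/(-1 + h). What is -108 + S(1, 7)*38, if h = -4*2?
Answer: 1460/9 ≈ 162.22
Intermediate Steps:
h = -8
S(M, C) = 8*C/9 + 8*M/9 (S(M, C) = (M + C) + (M + C)/(-1 - 8) = (C + M) + (C + M)/(-9) = (C + M) + (C + M)*(-⅑) = (C + M) + (-C/9 - M/9) = 8*C/9 + 8*M/9)
-108 + S(1, 7)*38 = -108 + ((8/9)*7 + (8/9)*1)*38 = -108 + (56/9 + 8/9)*38 = -108 + (64/9)*38 = -108 + 2432/9 = 1460/9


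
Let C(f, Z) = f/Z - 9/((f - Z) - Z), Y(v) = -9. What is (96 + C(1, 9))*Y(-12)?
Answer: -14786/17 ≈ -869.76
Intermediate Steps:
C(f, Z) = -9/(f - 2*Z) + f/Z (C(f, Z) = f/Z - 9/(f - 2*Z) = -9/(f - 2*Z) + f/Z)
(96 + C(1, 9))*Y(-12) = (96 + (-1*1² + 9*9 + 2*9*1)/(9*(-1*1 + 2*9)))*(-9) = (96 + (-1*1 + 81 + 18)/(9*(-1 + 18)))*(-9) = (96 + (⅑)*(-1 + 81 + 18)/17)*(-9) = (96 + (⅑)*(1/17)*98)*(-9) = (96 + 98/153)*(-9) = (14786/153)*(-9) = -14786/17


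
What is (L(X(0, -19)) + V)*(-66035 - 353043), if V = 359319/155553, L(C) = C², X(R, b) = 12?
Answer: -3179258555726/51851 ≈ -6.1315e+7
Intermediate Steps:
V = 119773/51851 (V = 359319*(1/155553) = 119773/51851 ≈ 2.3099)
(L(X(0, -19)) + V)*(-66035 - 353043) = (12² + 119773/51851)*(-66035 - 353043) = (144 + 119773/51851)*(-419078) = (7586317/51851)*(-419078) = -3179258555726/51851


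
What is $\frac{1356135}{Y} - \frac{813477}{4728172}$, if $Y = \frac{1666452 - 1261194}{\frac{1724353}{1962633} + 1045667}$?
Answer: $\frac{2193197710776651303130717}{626776507444195668} \approx 3.4992 \cdot 10^{6}$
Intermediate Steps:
$Y = \frac{397686362157}{1026131142782}$ ($Y = \frac{405258}{1724353 \cdot \frac{1}{1962633} + 1045667} = \frac{405258}{\frac{1724353}{1962633} + 1045667} = \frac{405258}{\frac{2052262285564}{1962633}} = 405258 \cdot \frac{1962633}{2052262285564} = \frac{397686362157}{1026131142782} \approx 0.38756$)
$\frac{1356135}{Y} - \frac{813477}{4728172} = \frac{1356135}{\frac{397686362157}{1026131142782}} - \frac{813477}{4728172} = 1356135 \cdot \frac{1026131142782}{397686362157} - \frac{813477}{4728172} = \frac{463857452438889190}{132562120719} - \frac{813477}{4728172} = \frac{2193197710776651303130717}{626776507444195668}$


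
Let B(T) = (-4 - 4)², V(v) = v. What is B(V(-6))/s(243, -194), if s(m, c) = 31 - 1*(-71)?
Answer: 32/51 ≈ 0.62745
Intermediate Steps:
s(m, c) = 102 (s(m, c) = 31 + 71 = 102)
B(T) = 64 (B(T) = (-8)² = 64)
B(V(-6))/s(243, -194) = 64/102 = 64*(1/102) = 32/51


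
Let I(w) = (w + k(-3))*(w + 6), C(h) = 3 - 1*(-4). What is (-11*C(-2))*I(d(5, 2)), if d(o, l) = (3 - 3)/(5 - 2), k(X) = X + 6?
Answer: -1386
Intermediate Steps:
k(X) = 6 + X
d(o, l) = 0 (d(o, l) = 0/3 = 0*(⅓) = 0)
C(h) = 7 (C(h) = 3 + 4 = 7)
I(w) = (3 + w)*(6 + w) (I(w) = (w + (6 - 3))*(w + 6) = (w + 3)*(6 + w) = (3 + w)*(6 + w))
(-11*C(-2))*I(d(5, 2)) = (-11*7)*(18 + 0² + 9*0) = -77*(18 + 0 + 0) = -77*18 = -1386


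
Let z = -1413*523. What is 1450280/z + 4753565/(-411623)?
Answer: -4109848385875/304188985377 ≈ -13.511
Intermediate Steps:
z = -738999
1450280/z + 4753565/(-411623) = 1450280/(-738999) + 4753565/(-411623) = 1450280*(-1/738999) + 4753565*(-1/411623) = -1450280/738999 - 4753565/411623 = -4109848385875/304188985377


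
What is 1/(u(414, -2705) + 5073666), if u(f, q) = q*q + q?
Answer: 1/12387986 ≈ 8.0723e-8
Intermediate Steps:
u(f, q) = q + q**2 (u(f, q) = q**2 + q = q + q**2)
1/(u(414, -2705) + 5073666) = 1/(-2705*(1 - 2705) + 5073666) = 1/(-2705*(-2704) + 5073666) = 1/(7314320 + 5073666) = 1/12387986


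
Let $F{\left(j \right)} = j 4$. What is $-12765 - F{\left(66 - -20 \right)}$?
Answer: $-13109$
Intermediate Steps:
$F{\left(j \right)} = 4 j$
$-12765 - F{\left(66 - -20 \right)} = -12765 - 4 \left(66 - -20\right) = -12765 - 4 \left(66 + 20\right) = -12765 - 4 \cdot 86 = -12765 - 344 = -13109$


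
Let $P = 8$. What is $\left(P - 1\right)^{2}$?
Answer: $49$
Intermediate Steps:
$\left(P - 1\right)^{2} = \left(8 - 1\right)^{2} = 7^{2} = 49$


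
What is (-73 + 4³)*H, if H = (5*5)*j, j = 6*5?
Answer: -6750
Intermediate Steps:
j = 30
H = 750 (H = (5*5)*30 = 25*30 = 750)
(-73 + 4³)*H = (-73 + 4³)*750 = (-73 + 64)*750 = -9*750 = -6750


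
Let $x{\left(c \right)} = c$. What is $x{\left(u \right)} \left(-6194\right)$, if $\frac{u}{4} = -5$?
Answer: $123880$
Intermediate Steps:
$u = -20$ ($u = 4 \left(-5\right) = -20$)
$x{\left(u \right)} \left(-6194\right) = \left(-20\right) \left(-6194\right) = 123880$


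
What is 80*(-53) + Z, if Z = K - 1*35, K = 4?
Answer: -4271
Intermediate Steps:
Z = -31 (Z = 4 - 1*35 = 4 - 35 = -31)
80*(-53) + Z = 80*(-53) - 31 = -4240 - 31 = -4271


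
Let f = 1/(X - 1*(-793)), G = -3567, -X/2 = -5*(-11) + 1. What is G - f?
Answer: -2429128/681 ≈ -3567.0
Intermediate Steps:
X = -112 (X = -2*(-5*(-11) + 1) = -2*(55 + 1) = -2*56 = -112)
f = 1/681 (f = 1/(-112 - 1*(-793)) = 1/(-112 + 793) = 1/681 ≈ 0.0014684)
G - f = -3567 - 1*1/681 = -3567 - 1/681 = -2429128/681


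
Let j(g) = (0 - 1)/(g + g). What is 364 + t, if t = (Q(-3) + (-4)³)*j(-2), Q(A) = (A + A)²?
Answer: 357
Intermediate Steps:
j(g) = -1/(2*g)
Q(A) = 4*A² (Q(A) = (2*A)² = 4*A²)
t = -7 (t = (4*(-3)² + (-4)³)*(-½/(-2)) = (4*9 - 64)*(-½*(-½)) = (36 - 64)*(¼) = -28*¼ = -7)
364 + t = 364 - 7 = 357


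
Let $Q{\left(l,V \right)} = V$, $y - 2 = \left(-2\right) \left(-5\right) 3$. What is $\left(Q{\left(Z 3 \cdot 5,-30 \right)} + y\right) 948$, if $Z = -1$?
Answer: $1896$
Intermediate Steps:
$y = 32$ ($y = 2 + \left(-2\right) \left(-5\right) 3 = 2 + 10 \cdot 3 = 2 + 30 = 32$)
$\left(Q{\left(Z 3 \cdot 5,-30 \right)} + y\right) 948 = \left(-30 + 32\right) 948 = 2 \cdot 948 = 1896$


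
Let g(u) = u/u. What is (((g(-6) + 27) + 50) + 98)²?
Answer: 30976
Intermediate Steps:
g(u) = 1
(((g(-6) + 27) + 50) + 98)² = (((1 + 27) + 50) + 98)² = ((28 + 50) + 98)² = (78 + 98)² = 176² = 30976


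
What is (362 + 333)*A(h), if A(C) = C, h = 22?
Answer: 15290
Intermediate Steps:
(362 + 333)*A(h) = (362 + 333)*22 = 695*22 = 15290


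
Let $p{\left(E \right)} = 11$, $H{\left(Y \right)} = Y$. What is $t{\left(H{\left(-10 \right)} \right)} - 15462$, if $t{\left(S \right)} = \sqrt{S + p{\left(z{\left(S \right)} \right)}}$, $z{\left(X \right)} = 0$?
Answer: $-15461$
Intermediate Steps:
$t{\left(S \right)} = \sqrt{11 + S}$ ($t{\left(S \right)} = \sqrt{S + 11} = \sqrt{11 + S}$)
$t{\left(H{\left(-10 \right)} \right)} - 15462 = \sqrt{11 - 10} - 15462 = \sqrt{1} - 15462 = 1 - 15462 = -15461$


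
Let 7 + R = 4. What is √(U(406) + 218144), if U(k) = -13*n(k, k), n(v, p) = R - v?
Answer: 3*√24829 ≈ 472.72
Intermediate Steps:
R = -3 (R = -7 + 4 = -3)
n(v, p) = -3 - v
U(k) = 39 + 13*k (U(k) = -13*(-3 - k) = 39 + 13*k)
√(U(406) + 218144) = √((39 + 13*406) + 218144) = √((39 + 5278) + 218144) = √(5317 + 218144) = √223461 = 3*√24829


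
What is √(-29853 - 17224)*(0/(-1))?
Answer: 0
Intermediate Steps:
√(-29853 - 17224)*(0/(-1)) = √(-47077)*(0*(-1)) = (I*√47077)*0 = 0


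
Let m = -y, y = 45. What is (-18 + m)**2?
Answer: 3969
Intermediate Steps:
m = -45 (m = -1*45 = -45)
(-18 + m)**2 = (-18 - 45)**2 = (-63)**2 = 3969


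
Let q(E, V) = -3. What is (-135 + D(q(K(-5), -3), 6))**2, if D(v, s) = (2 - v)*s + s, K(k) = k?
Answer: 9801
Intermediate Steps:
D(v, s) = s + s*(2 - v) (D(v, s) = s*(2 - v) + s = s + s*(2 - v))
(-135 + D(q(K(-5), -3), 6))**2 = (-135 + 6*(3 - 1*(-3)))**2 = (-135 + 6*(3 + 3))**2 = (-135 + 6*6)**2 = (-135 + 36)**2 = (-99)**2 = 9801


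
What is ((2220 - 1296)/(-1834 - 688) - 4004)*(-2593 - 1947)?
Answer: 22924757240/1261 ≈ 1.8180e+7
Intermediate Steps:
((2220 - 1296)/(-1834 - 688) - 4004)*(-2593 - 1947) = (924/(-2522) - 4004)*(-4540) = (924*(-1/2522) - 4004)*(-4540) = (-462/1261 - 4004)*(-4540) = -5049506/1261*(-4540) = 22924757240/1261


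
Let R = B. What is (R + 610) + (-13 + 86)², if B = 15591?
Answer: 21530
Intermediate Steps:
R = 15591
(R + 610) + (-13 + 86)² = (15591 + 610) + (-13 + 86)² = 16201 + 73² = 16201 + 5329 = 21530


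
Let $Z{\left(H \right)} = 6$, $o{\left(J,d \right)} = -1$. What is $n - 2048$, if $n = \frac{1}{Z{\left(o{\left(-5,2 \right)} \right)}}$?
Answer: $- \frac{12287}{6} \approx -2047.8$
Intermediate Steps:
$n = \frac{1}{6} \approx 0.16667$
$n - 2048 = \frac{1}{6} - 2048 = - \frac{12287}{6}$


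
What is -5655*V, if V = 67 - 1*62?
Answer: -28275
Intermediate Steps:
V = 5 (V = 67 - 62 = 5)
-5655*V = -5655*5 = -28275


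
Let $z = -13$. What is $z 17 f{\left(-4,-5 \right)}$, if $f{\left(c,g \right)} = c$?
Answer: $884$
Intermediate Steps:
$z 17 f{\left(-4,-5 \right)} = \left(-13\right) 17 \left(-4\right) = \left(-221\right) \left(-4\right) = 884$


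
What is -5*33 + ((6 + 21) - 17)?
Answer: -155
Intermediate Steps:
-5*33 + ((6 + 21) - 17) = -165 + (27 - 17) = -165 + 10 = -155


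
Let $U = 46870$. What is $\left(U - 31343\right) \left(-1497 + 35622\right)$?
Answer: $529858875$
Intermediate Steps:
$\left(U - 31343\right) \left(-1497 + 35622\right) = \left(46870 - 31343\right) \left(-1497 + 35622\right) = 15527 \cdot 34125 = 529858875$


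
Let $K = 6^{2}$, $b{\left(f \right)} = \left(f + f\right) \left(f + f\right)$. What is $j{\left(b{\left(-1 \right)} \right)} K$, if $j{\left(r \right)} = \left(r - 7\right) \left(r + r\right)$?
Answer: $-864$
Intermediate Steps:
$b{\left(f \right)} = 4 f^{2}$ ($b{\left(f \right)} = 2 f 2 f = 4 f^{2}$)
$j{\left(r \right)} = 2 r \left(-7 + r\right)$ ($j{\left(r \right)} = \left(-7 + r\right) 2 r = 2 r \left(-7 + r\right)$)
$K = 36$
$j{\left(b{\left(-1 \right)} \right)} K = 2 \cdot 4 \left(-1\right)^{2} \left(-7 + 4 \left(-1\right)^{2}\right) 36 = 2 \cdot 4 \cdot 1 \left(-7 + 4 \cdot 1\right) 36 = 2 \cdot 4 \left(-7 + 4\right) 36 = 2 \cdot 4 \left(-3\right) 36 = \left(-24\right) 36 = -864$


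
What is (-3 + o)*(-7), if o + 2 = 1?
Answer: 28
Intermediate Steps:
o = -1 (o = -2 + 1 = -1)
(-3 + o)*(-7) = (-3 - 1)*(-7) = -4*(-7) = 28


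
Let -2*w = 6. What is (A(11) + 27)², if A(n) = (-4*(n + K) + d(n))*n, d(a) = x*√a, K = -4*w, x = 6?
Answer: 1018141 - 130020*√11 ≈ 5.8691e+5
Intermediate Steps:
w = -3 (w = -½*6 = -3)
K = 12 (K = -4*(-3) = 12)
d(a) = 6*√a
A(n) = n*(-48 - 4*n + 6*√n) (A(n) = (-4*(n + 12) + 6*√n)*n = (-4*(12 + n) + 6*√n)*n = ((-48 - 4*n) + 6*√n)*n = (-48 - 4*n + 6*√n)*n = n*(-48 - 4*n + 6*√n))
(A(11) + 27)² = ((-48*11 - 4*11² + 6*11^(3/2)) + 27)² = ((-528 - 4*121 + 6*(11*√11)) + 27)² = ((-528 - 484 + 66*√11) + 27)² = ((-1012 + 66*√11) + 27)² = (-985 + 66*√11)²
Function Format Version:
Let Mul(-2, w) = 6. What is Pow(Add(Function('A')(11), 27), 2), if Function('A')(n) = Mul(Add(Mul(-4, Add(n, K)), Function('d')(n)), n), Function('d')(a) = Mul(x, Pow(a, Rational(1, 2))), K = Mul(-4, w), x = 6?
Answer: Add(1018141, Mul(-130020, Pow(11, Rational(1, 2)))) ≈ 5.8691e+5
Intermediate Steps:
w = -3 (w = Mul(Rational(-1, 2), 6) = -3)
K = 12 (K = Mul(-4, -3) = 12)
Function('d')(a) = Mul(6, Pow(a, Rational(1, 2)))
Function('A')(n) = Mul(n, Add(-48, Mul(-4, n), Mul(6, Pow(n, Rational(1, 2))))) (Function('A')(n) = Mul(Add(Mul(-4, Add(n, 12)), Mul(6, Pow(n, Rational(1, 2)))), n) = Mul(Add(Mul(-4, Add(12, n)), Mul(6, Pow(n, Rational(1, 2)))), n) = Mul(Add(Add(-48, Mul(-4, n)), Mul(6, Pow(n, Rational(1, 2)))), n) = Mul(Add(-48, Mul(-4, n), Mul(6, Pow(n, Rational(1, 2)))), n) = Mul(n, Add(-48, Mul(-4, n), Mul(6, Pow(n, Rational(1, 2))))))
Pow(Add(Function('A')(11), 27), 2) = Pow(Add(Add(Mul(-48, 11), Mul(-4, Pow(11, 2)), Mul(6, Pow(11, Rational(3, 2)))), 27), 2) = Pow(Add(Add(-528, Mul(-4, 121), Mul(6, Mul(11, Pow(11, Rational(1, 2))))), 27), 2) = Pow(Add(Add(-528, -484, Mul(66, Pow(11, Rational(1, 2)))), 27), 2) = Pow(Add(Add(-1012, Mul(66, Pow(11, Rational(1, 2)))), 27), 2) = Pow(Add(-985, Mul(66, Pow(11, Rational(1, 2)))), 2)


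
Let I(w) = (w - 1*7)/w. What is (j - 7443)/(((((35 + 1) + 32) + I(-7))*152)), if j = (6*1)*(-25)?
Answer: -7593/10640 ≈ -0.71363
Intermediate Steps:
I(w) = (-7 + w)/w (I(w) = (w - 7)/w = (-7 + w)/w)
j = -150 (j = 6*(-25) = -150)
(j - 7443)/(((((35 + 1) + 32) + I(-7))*152)) = (-150 - 7443)/(((((35 + 1) + 32) + (-7 - 7)/(-7))*152)) = -7593*1/(152*((36 + 32) - 1/7*(-14))) = -7593*1/(152*(68 + 2)) = -7593/(70*152) = -7593/10640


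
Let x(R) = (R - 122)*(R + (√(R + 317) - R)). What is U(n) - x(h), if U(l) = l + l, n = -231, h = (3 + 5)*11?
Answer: -462 + 306*√5 ≈ 222.24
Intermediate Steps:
h = 88 (h = 8*11 = 88)
x(R) = √(317 + R)*(-122 + R) (x(R) = (-122 + R)*(R + (√(317 + R) - R)) = (-122 + R)*√(317 + R) = √(317 + R)*(-122 + R))
U(l) = 2*l
U(n) - x(h) = 2*(-231) - √(317 + 88)*(-122 + 88) = -462 - √405*(-34) = -462 - 9*√5*(-34) = -462 - (-306)*√5 = -462 + 306*√5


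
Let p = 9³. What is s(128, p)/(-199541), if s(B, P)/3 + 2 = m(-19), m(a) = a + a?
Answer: 120/199541 ≈ 0.00060138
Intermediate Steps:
p = 729
m(a) = 2*a
s(B, P) = -120 (s(B, P) = -6 + 3*(2*(-19)) = -6 + 3*(-38) = -6 - 114 = -120)
s(128, p)/(-199541) = -120/(-199541) = -120*(-1/199541) = 120/199541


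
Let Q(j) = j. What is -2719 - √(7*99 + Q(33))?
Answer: -2719 - 11*√6 ≈ -2745.9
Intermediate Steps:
-2719 - √(7*99 + Q(33)) = -2719 - √(7*99 + 33) = -2719 - √(693 + 33) = -2719 - √726 = -2719 - 11*√6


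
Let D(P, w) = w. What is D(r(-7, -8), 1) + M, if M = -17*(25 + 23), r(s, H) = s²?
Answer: -815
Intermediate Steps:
M = -816 (M = -17*48 = -816)
D(r(-7, -8), 1) + M = 1 - 816 = -815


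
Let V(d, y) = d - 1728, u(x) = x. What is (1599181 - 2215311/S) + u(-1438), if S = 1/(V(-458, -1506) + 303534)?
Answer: -667577941485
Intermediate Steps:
V(d, y) = -1728 + d
S = 1/301348 (S = 1/((-1728 - 458) + 303534) = 1/(-2186 + 303534) = 1/301348 ≈ 3.3184e-6)
(1599181 - 2215311/S) + u(-1438) = (1599181 - 2215311/1/301348) - 1438 = (1599181 - 2215311*301348) - 1438 = (1599181 - 667579539228) - 1438 = -667577940047 - 1438 = -667577941485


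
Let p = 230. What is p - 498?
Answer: -268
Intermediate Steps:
p - 498 = 230 - 498 = -268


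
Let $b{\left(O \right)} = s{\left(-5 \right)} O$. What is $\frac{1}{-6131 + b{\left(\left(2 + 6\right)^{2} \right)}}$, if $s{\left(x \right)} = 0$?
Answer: $- \frac{1}{6131} \approx -0.00016311$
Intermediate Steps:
$b{\left(O \right)} = 0$ ($b{\left(O \right)} = 0 O = 0$)
$\frac{1}{-6131 + b{\left(\left(2 + 6\right)^{2} \right)}} = \frac{1}{-6131 + 0} = \frac{1}{-6131} = - \frac{1}{6131}$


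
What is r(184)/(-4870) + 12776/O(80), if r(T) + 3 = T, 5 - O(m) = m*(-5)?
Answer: 12429163/394470 ≈ 31.509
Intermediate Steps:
O(m) = 5 + 5*m (O(m) = 5 - m*(-5) = 5 - (-5)*m = 5 + 5*m)
r(T) = -3 + T
r(184)/(-4870) + 12776/O(80) = (-3 + 184)/(-4870) + 12776/(5 + 5*80) = 181*(-1/4870) + 12776/(5 + 400) = -181/4870 + 12776/405 = 12429163/394470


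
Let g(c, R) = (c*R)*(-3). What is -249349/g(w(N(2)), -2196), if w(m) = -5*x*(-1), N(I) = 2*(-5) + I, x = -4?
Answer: 249349/131760 ≈ 1.8924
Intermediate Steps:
N(I) = -10 + I
w(m) = -20 (w(m) = -5*(-4)*(-1) = 20*(-1) = -20)
g(c, R) = -3*R*c (g(c, R) = (R*c)*(-3) = -3*R*c)
-249349/g(w(N(2)), -2196) = -249349/((-3*(-2196)*(-20))) = -249349/(-131760) = -249349*(-1/131760) = 249349/131760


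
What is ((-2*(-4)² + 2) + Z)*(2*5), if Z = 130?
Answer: 1000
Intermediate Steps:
((-2*(-4)² + 2) + Z)*(2*5) = ((-2*(-4)² + 2) + 130)*(2*5) = ((-2*16 + 2) + 130)*10 = ((-32 + 2) + 130)*10 = (-30 + 130)*10 = 100*10 = 1000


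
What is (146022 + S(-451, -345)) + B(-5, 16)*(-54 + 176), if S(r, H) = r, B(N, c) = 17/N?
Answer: 725781/5 ≈ 1.4516e+5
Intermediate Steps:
(146022 + S(-451, -345)) + B(-5, 16)*(-54 + 176) = (146022 - 451) + (17/(-5))*(-54 + 176) = 145571 + (17*(-⅕))*122 = 145571 - 17/5*122 = 145571 - 2074/5 = 725781/5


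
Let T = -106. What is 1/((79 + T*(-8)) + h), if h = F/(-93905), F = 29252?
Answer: 93905/87020683 ≈ 0.0010791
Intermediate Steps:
h = -29252/93905 (h = 29252/(-93905) = 29252*(-1/93905) = -29252/93905 ≈ -0.31151)
1/((79 + T*(-8)) + h) = 1/((79 - 106*(-8)) - 29252/93905) = 1/((79 + 848) - 29252/93905) = 1/(927 - 29252/93905) = 1/(87020683/93905) = 93905/87020683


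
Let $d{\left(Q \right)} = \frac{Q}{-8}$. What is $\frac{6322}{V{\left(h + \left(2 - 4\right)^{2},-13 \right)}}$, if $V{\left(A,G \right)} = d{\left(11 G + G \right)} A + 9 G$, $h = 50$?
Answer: $\frac{3161}{468} \approx 6.7543$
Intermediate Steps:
$d{\left(Q \right)} = - \frac{Q}{8}$ ($d{\left(Q \right)} = Q \left(- \frac{1}{8}\right) = - \frac{Q}{8}$)
$V{\left(A,G \right)} = 9 G - \frac{3 A G}{2}$ ($V{\left(A,G \right)} = - \frac{11 G + G}{8} A + 9 G = - \frac{12 G}{8} A + 9 G = - \frac{3 G}{2} A + 9 G = - \frac{3 A G}{2} + 9 G = 9 G - \frac{3 A G}{2}$)
$\frac{6322}{V{\left(h + \left(2 - 4\right)^{2},-13 \right)}} = \frac{6322}{\frac{3}{2} \left(-13\right) \left(6 - \left(50 + \left(2 - 4\right)^{2}\right)\right)} = \frac{6322}{\frac{3}{2} \left(-13\right) \left(6 - \left(50 + \left(-2\right)^{2}\right)\right)} = \frac{6322}{\frac{3}{2} \left(-13\right) \left(6 - \left(50 + 4\right)\right)} = \frac{6322}{\frac{3}{2} \left(-13\right) \left(6 - 54\right)} = \frac{6322}{\frac{3}{2} \left(-13\right) \left(-48\right)} = \frac{6322}{936} = 6322 \cdot \frac{1}{936} = \frac{3161}{468}$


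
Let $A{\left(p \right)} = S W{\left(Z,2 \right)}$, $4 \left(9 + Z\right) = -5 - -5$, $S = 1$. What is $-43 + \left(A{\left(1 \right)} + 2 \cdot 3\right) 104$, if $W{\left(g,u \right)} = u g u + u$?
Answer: $-2955$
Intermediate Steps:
$Z = -9$ ($Z = -9 + \frac{-5 - -5}{4} = -9 + \frac{-5 + 5}{4} = -9 + \frac{1}{4} \cdot 0 = -9 + 0 = -9$)
$W{\left(g,u \right)} = u + g u^{2}$ ($W{\left(g,u \right)} = g u u + u = g u^{2} + u = u + g u^{2}$)
$A{\left(p \right)} = -34$ ($A{\left(p \right)} = 1 \cdot 2 \left(1 - 18\right) = 1 \cdot 2 \left(-17\right) = 1 \left(-34\right) = -34$)
$-43 + \left(A{\left(1 \right)} + 2 \cdot 3\right) 104 = -43 + \left(-34 + 2 \cdot 3\right) 104 = -43 + \left(-34 + 6\right) 104 = -43 - 2912 = -2955$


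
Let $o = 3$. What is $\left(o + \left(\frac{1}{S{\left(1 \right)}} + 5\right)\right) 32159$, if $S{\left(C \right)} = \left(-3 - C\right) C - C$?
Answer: $\frac{1254201}{5} \approx 2.5084 \cdot 10^{5}$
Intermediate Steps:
$S{\left(C \right)} = - C + C \left(-3 - C\right)$ ($S{\left(C \right)} = C \left(-3 - C\right) - C = - C + C \left(-3 - C\right)$)
$\left(o + \left(\frac{1}{S{\left(1 \right)}} + 5\right)\right) 32159 = \left(3 + \left(\frac{1}{\left(-1\right) 1 \left(4 + 1\right)} + 5\right)\right) 32159 = \left(3 + \left(\frac{1}{\left(-1\right) 1 \cdot 5} + 5\right)\right) 32159 = \left(3 + \left(\frac{1}{-5} + 5\right)\right) 32159 = \left(3 + \left(- \frac{1}{5} + 5\right)\right) 32159 = \left(3 + \frac{24}{5}\right) 32159 = \frac{39}{5} \cdot 32159 = \frac{1254201}{5}$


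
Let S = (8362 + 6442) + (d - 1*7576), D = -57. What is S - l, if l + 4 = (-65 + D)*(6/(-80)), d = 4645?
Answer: 237357/20 ≈ 11868.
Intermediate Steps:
S = 11873 (S = (8362 + 6442) + (4645 - 1*7576) = 14804 + (4645 - 7576) = 14804 - 2931 = 11873)
l = 103/20 (l = -4 + (-65 - 57)*(6/(-80)) = -4 - 732*(-1)/80 = -4 - 122*(-3/40) = -4 + 183/20 = 103/20 ≈ 5.1500)
S - l = 11873 - 1*103/20 = 11873 - 103/20 = 237357/20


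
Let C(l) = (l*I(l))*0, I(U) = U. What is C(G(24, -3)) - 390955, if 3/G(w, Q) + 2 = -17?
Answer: -390955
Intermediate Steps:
G(w, Q) = -3/19 (G(w, Q) = 3/(-2 - 17) = 3/(-19) = 3*(-1/19) = -3/19)
C(l) = 0 (C(l) = (l*l)*0 = l²*0 = 0)
C(G(24, -3)) - 390955 = 0 - 390955 = -390955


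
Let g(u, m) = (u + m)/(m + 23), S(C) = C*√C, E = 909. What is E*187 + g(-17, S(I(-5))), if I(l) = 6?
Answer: 53204072/313 + 240*√6/313 ≈ 1.6998e+5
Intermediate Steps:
S(C) = C^(3/2)
g(u, m) = (m + u)/(23 + m)
E*187 + g(-17, S(I(-5))) = 909*187 + (6^(3/2) - 17)/(23 + 6^(3/2)) = 169983 + (6*√6 - 17)/(23 + 6*√6) = 169983 + (-17 + 6*√6)/(23 + 6*√6)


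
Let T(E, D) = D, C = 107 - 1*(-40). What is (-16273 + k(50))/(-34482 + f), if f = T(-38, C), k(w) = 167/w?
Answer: 90387/190750 ≈ 0.47385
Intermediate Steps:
C = 147 (C = 107 + 40 = 147)
f = 147
(-16273 + k(50))/(-34482 + f) = (-16273 + 167/50)/(-34482 + 147) = (-16273 + 167*(1/50))/(-34335) = (-16273 + 167/50)*(-1/34335) = -813483/50*(-1/34335) = 90387/190750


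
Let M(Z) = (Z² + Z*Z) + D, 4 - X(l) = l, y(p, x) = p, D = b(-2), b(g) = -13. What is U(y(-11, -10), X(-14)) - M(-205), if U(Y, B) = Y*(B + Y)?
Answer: -84114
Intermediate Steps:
D = -13
X(l) = 4 - l
M(Z) = -13 + 2*Z² (M(Z) = (Z² + Z*Z) - 13 = (Z² + Z²) - 13 = 2*Z² - 13 = -13 + 2*Z²)
U(y(-11, -10), X(-14)) - M(-205) = -11*((4 - 1*(-14)) - 11) - (-13 + 2*(-205)²) = -11*((4 + 14) - 11) - (-13 + 2*42025) = -11*(18 - 11) - (-13 + 84050) = -11*7 - 1*84037 = -77 - 84037 = -84114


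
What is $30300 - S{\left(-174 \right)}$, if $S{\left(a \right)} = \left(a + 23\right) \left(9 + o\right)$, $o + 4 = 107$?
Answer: $47212$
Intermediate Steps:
$o = 103$ ($o = -4 + 107 = 103$)
$S{\left(a \right)} = 2576 + 112 a$ ($S{\left(a \right)} = \left(a + 23\right) \left(9 + 103\right) = \left(23 + a\right) 112 = 2576 + 112 a$)
$30300 - S{\left(-174 \right)} = 30300 - \left(2576 + 112 \left(-174\right)\right) = 30300 - \left(2576 - 19488\right) = 30300 - -16912 = 30300 + 16912 = 47212$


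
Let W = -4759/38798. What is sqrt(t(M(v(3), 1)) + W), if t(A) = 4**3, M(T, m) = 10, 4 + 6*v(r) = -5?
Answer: sqrt(96153587774)/38798 ≈ 7.9923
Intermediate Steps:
v(r) = -3/2 (v(r) = -2/3 + (1/6)*(-5) = -2/3 - 5/6 = -3/2)
t(A) = 64
W = -4759/38798 (W = -4759*1/38798 = -4759/38798 ≈ -0.12266)
sqrt(t(M(v(3), 1)) + W) = sqrt(64 - 4759/38798) = sqrt(2478313/38798) = sqrt(96153587774)/38798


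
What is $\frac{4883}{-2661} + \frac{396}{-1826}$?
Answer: $- \frac{453187}{220863} \approx -2.0519$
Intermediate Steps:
$\frac{4883}{-2661} + \frac{396}{-1826} = 4883 \left(- \frac{1}{2661}\right) + 396 \left(- \frac{1}{1826}\right) = - \frac{4883}{2661} - \frac{18}{83} = - \frac{453187}{220863}$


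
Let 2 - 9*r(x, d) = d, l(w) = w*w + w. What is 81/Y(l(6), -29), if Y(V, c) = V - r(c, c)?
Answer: 729/347 ≈ 2.1009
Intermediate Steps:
l(w) = w + w**2 (l(w) = w**2 + w = w + w**2)
r(x, d) = 2/9 - d/9
Y(V, c) = -2/9 + V + c/9 (Y(V, c) = V - (2/9 - c/9) = V + (-2/9 + c/9) = -2/9 + V + c/9)
81/Y(l(6), -29) = 81/(-2/9 + 6*(1 + 6) + (1/9)*(-29)) = 81/(-2/9 + 6*7 - 29/9) = 81/(-2/9 + 42 - 29/9) = 81/(347/9) = (9/347)*81 = 729/347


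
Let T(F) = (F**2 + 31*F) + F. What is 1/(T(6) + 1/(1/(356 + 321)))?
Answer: 1/905 ≈ 0.0011050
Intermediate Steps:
T(F) = F**2 + 32*F
1/(T(6) + 1/(1/(356 + 321))) = 1/(6*(32 + 6) + 1/(1/(356 + 321))) = 1/(6*38 + 1/(1/677)) = 1/(228 + 1/(1/677)) = 1/(228 + 677) = 1/905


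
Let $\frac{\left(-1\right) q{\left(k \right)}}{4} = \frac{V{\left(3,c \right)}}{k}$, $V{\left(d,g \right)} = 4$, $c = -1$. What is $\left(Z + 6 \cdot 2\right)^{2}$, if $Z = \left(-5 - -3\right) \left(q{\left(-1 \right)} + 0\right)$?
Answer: $400$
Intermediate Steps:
$q{\left(k \right)} = - \frac{16}{k}$ ($q{\left(k \right)} = - 4 \frac{4}{k} = - \frac{16}{k}$)
$Z = -32$ ($Z = \left(-5 - -3\right) \left(- \frac{16}{-1} + 0\right) = \left(-5 + 3\right) \left(\left(-16\right) \left(-1\right) + 0\right) = - 2 \left(16 + 0\right) = \left(-2\right) 16 = -32$)
$\left(Z + 6 \cdot 2\right)^{2} = \left(-32 + 6 \cdot 2\right)^{2} = \left(-32 + 12\right)^{2} = \left(-20\right)^{2} = 400$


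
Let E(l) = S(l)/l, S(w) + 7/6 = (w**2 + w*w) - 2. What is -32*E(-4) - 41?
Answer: 569/3 ≈ 189.67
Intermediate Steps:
S(w) = -19/6 + 2*w**2 (S(w) = -7/6 + ((w**2 + w*w) - 2) = -7/6 + ((w**2 + w**2) - 2) = -7/6 + (2*w**2 - 2) = -7/6 + (-2 + 2*w**2) = -19/6 + 2*w**2)
E(l) = (-19/6 + 2*l**2)/l
-32*E(-4) - 41 = -32*(2*(-4) - 19/6/(-4)) - 41 = -32*(-8 - 19/6*(-1/4)) - 41 = -32*(-8 + 19/24) - 41 = -32*(-173/24) - 41 = 692/3 - 41 = 569/3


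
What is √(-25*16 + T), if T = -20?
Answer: 2*I*√105 ≈ 20.494*I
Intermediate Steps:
√(-25*16 + T) = √(-25*16 - 20) = √(-400 - 20) = √(-420) = 2*I*√105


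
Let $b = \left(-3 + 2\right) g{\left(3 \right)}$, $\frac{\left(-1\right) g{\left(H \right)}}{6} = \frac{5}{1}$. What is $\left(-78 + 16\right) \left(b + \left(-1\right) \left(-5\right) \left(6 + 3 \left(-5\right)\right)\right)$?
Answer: $930$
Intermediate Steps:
$g{\left(H \right)} = -30$ ($g{\left(H \right)} = - 6 \cdot \frac{5}{1} = - 6 \cdot 5 \cdot 1 = \left(-6\right) 5 = -30$)
$b = 30$ ($b = \left(-3 + 2\right) \left(-30\right) = \left(-1\right) \left(-30\right) = 30$)
$\left(-78 + 16\right) \left(b + \left(-1\right) \left(-5\right) \left(6 + 3 \left(-5\right)\right)\right) = \left(-78 + 16\right) \left(30 + \left(-1\right) \left(-5\right) \left(6 + 3 \left(-5\right)\right)\right) = - 62 \left(30 + 5 \left(6 - 15\right)\right) = - 62 \left(30 + 5 \left(-9\right)\right) = - 62 \left(30 - 45\right) = \left(-62\right) \left(-15\right) = 930$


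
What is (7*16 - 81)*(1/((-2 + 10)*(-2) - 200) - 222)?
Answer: -1486543/216 ≈ -6882.1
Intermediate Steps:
(7*16 - 81)*(1/((-2 + 10)*(-2) - 200) - 222) = (112 - 81)*(1/(8*(-2) - 200) - 222) = 31*(1/(-16 - 200) - 222) = 31*(1/(-216) - 222) = 31*(-1/216 - 222) = 31*(-47953/216) = -1486543/216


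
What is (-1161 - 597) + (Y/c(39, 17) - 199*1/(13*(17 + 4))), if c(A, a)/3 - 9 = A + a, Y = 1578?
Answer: -2389619/1365 ≈ -1750.6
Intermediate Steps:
c(A, a) = 27 + 3*A + 3*a (c(A, a) = 27 + 3*(A + a) = 27 + (3*A + 3*a) = 27 + 3*A + 3*a)
(-1161 - 597) + (Y/c(39, 17) - 199*1/(13*(17 + 4))) = (-1161 - 597) + (1578/(27 + 3*39 + 3*17) - 199*1/(13*(17 + 4))) = -1758 + (1578/(27 + 117 + 51) - 199/(21*13)) = -1758 + (1578/195 - 199/273) = -1758 + (1578*(1/195) - 199*1/273) = -1758 + (526/65 - 199/273) = -1758 + 10051/1365 = -2389619/1365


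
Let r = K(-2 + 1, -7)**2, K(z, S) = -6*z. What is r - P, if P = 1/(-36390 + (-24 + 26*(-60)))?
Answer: 1367065/37974 ≈ 36.000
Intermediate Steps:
r = 36 (r = (-6*(-2 + 1))**2 = (-6*(-1))**2 = 6**2 = 36)
P = -1/37974 (P = 1/(-36390 + (-24 - 1560)) = 1/(-36390 - 1584) = 1/(-37974) = -1/37974 ≈ -2.6334e-5)
r - P = 36 - 1*(-1/37974) = 36 + 1/37974 = 1367065/37974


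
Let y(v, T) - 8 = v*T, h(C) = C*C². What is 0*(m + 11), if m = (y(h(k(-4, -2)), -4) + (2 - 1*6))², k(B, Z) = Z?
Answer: 0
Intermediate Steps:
h(C) = C³
y(v, T) = 8 + T*v (y(v, T) = 8 + v*T = 8 + T*v)
m = 1296 (m = ((8 - 4*(-2)³) + (2 - 1*6))² = ((8 - 4*(-8)) + (2 - 6))² = ((8 + 32) - 4)² = (40 - 4)² = 36² = 1296)
0*(m + 11) = 0*(1296 + 11) = 0*1307 = 0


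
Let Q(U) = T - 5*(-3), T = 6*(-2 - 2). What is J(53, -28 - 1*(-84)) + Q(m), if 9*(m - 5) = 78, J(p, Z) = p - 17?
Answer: 27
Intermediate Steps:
J(p, Z) = -17 + p
m = 41/3 (m = 5 + (⅑)*78 = 5 + 26/3 = 41/3 ≈ 13.667)
T = -24 (T = 6*(-4) = -24)
Q(U) = -9 (Q(U) = -24 - 5*(-3) = -24 + 15 = -9)
J(53, -28 - 1*(-84)) + Q(m) = (-17 + 53) - 9 = 36 - 9 = 27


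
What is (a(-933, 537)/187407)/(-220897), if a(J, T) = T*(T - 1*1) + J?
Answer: -95633/13799214693 ≈ -6.9303e-6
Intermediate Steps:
a(J, T) = J + T*(-1 + T) (a(J, T) = T*(T - 1) + J = T*(-1 + T) + J = J + T*(-1 + T))
(a(-933, 537)/187407)/(-220897) = ((-933 + 537² - 1*537)/187407)/(-220897) = ((-933 + 288369 - 537)*(1/187407))*(-1/220897) = (286899*(1/187407))*(-1/220897) = (95633/62469)*(-1/220897) = -95633/13799214693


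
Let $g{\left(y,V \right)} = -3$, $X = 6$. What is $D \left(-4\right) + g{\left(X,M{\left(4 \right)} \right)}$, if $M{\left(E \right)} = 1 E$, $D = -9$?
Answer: $33$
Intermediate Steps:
$M{\left(E \right)} = E$
$D \left(-4\right) + g{\left(X,M{\left(4 \right)} \right)} = \left(-9\right) \left(-4\right) - 3 = 36 - 3 = 33$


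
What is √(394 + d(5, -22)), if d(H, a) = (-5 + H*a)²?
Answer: √13619 ≈ 116.70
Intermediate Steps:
√(394 + d(5, -22)) = √(394 + (-5 + 5*(-22))²) = √(394 + (-5 - 110)²) = √(394 + (-115)²) = √(394 + 13225) = √13619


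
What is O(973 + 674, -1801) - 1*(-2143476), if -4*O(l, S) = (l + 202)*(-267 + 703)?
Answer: 1941935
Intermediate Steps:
O(l, S) = -22018 - 109*l (O(l, S) = -(l + 202)*(-267 + 703)/4 = -(202 + l)*436/4 = -(88072 + 436*l)/4 = -22018 - 109*l)
O(973 + 674, -1801) - 1*(-2143476) = (-22018 - 109*(973 + 674)) - 1*(-2143476) = (-22018 - 109*1647) + 2143476 = (-22018 - 179523) + 2143476 = -201541 + 2143476 = 1941935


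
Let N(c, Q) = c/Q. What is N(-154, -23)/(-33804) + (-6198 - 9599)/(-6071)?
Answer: 6140553095/2360076966 ≈ 2.6018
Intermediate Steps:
N(-154, -23)/(-33804) + (-6198 - 9599)/(-6071) = -154/(-23)/(-33804) + (-6198 - 9599)/(-6071) = -154*(-1/23)*(-1/33804) - 15797*(-1/6071) = (154/23)*(-1/33804) + 15797/6071 = -77/388746 + 15797/6071 = 6140553095/2360076966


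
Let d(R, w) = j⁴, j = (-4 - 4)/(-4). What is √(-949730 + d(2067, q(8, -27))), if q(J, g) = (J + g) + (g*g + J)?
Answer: I*√949714 ≈ 974.53*I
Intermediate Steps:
j = 2 (j = -8*(-¼) = 2)
q(J, g) = g + g² + 2*J (q(J, g) = (J + g) + (g² + J) = (J + g) + (J + g²) = g + g² + 2*J)
d(R, w) = 16 (d(R, w) = 2⁴ = 16)
√(-949730 + d(2067, q(8, -27))) = √(-949730 + 16) = √(-949714) = I*√949714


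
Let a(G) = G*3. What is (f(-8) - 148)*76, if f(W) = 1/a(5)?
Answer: -168644/15 ≈ -11243.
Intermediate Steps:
a(G) = 3*G
f(W) = 1/15 (f(W) = 1/(3*5) = 1/15)
(f(-8) - 148)*76 = (1/15 - 148)*76 = -2219/15*76 = -168644/15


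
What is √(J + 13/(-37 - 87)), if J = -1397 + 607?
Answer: I*√3037163/62 ≈ 28.109*I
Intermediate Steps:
J = -790
√(J + 13/(-37 - 87)) = √(-790 + 13/(-37 - 87)) = √(-790 + 13/(-124)) = √(-790 - 1/124*13) = √(-790 - 13/124) = √(-97973/124) = I*√3037163/62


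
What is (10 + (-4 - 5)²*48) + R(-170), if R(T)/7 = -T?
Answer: 5088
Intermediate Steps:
R(T) = -7*T (R(T) = 7*(-T) = -7*T)
(10 + (-4 - 5)²*48) + R(-170) = (10 + (-4 - 5)²*48) - 7*(-170) = (10 + (-9)²*48) + 1190 = (10 + 81*48) + 1190 = (10 + 3888) + 1190 = 3898 + 1190 = 5088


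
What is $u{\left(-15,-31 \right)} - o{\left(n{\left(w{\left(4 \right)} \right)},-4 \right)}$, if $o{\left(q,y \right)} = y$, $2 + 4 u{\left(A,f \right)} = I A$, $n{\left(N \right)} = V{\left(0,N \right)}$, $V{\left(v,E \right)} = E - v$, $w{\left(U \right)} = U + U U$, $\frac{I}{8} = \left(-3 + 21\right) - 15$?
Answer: $- \frac{173}{2} \approx -86.5$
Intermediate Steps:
$I = 24$ ($I = 8 \left(\left(-3 + 21\right) - 15\right) = 8 \left(18 - 15\right) = 8 \cdot 3 = 24$)
$w{\left(U \right)} = U + U^{2}$
$n{\left(N \right)} = N$ ($n{\left(N \right)} = N - 0 = N + 0 = N$)
$u{\left(A,f \right)} = - \frac{1}{2} + 6 A$ ($u{\left(A,f \right)} = - \frac{1}{2} + \frac{24 A}{4} = - \frac{1}{2} + 6 A$)
$u{\left(-15,-31 \right)} - o{\left(n{\left(w{\left(4 \right)} \right)},-4 \right)} = \left(- \frac{1}{2} + 6 \left(-15\right)\right) - -4 = \left(- \frac{1}{2} - 90\right) + 4 = - \frac{181}{2} + 4 = - \frac{173}{2}$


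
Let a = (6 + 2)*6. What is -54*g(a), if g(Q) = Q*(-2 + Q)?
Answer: -119232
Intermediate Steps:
a = 48 (a = 8*6 = 48)
-54*g(a) = -2592*(-2 + 48) = -2592*46 = -54*2208 = -119232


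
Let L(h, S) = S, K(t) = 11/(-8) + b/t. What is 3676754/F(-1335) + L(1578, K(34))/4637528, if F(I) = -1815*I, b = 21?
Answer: 2318942499307657/1528211094379200 ≈ 1.5174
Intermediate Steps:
K(t) = -11/8 + 21/t (K(t) = 11/(-8) + 21/t = 11*(-1/8) + 21/t = -11/8 + 21/t)
3676754/F(-1335) + L(1578, K(34))/4637528 = 3676754/((-1815*(-1335))) + (-11/8 + 21/34)/4637528 = 3676754/2423025 + (-11/8 + 21*(1/34))*(1/4637528) = 3676754*(1/2423025) + (-11/8 + 21/34)*(1/4637528) = 3676754/2423025 - 103/136*1/4637528 = 3676754/2423025 - 103/630703808 = 2318942499307657/1528211094379200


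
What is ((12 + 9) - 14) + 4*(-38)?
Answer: -145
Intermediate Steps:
((12 + 9) - 14) + 4*(-38) = (21 - 14) - 152 = 7 - 152 = -145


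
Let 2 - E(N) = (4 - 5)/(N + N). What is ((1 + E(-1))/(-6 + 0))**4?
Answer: 625/20736 ≈ 0.030141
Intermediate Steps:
E(N) = 2 + 1/(2*N) (E(N) = 2 - (4 - 5)/(N + N) = 2 - (-1)/(2*N) = 2 + 1/(2*N))
((1 + E(-1))/(-6 + 0))**4 = ((1 + (2 + (1/2)/(-1)))/(-6 + 0))**4 = ((1 + (2 + (1/2)*(-1)))/(-6))**4 = ((1 + (2 - 1/2))*(-1/6))**4 = ((1 + 3/2)*(-1/6))**4 = ((5/2)*(-1/6))**4 = (-5/12)**4 = 625/20736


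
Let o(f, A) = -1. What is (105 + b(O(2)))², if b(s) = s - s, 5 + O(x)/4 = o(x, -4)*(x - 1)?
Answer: 11025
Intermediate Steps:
O(x) = -16 - 4*x (O(x) = -20 + 4*(-(x - 1)) = -20 + 4*(-(-1 + x)) = -20 + 4*(1 - x) = -20 + (4 - 4*x) = -16 - 4*x)
b(s) = 0
(105 + b(O(2)))² = (105 + 0)² = 105² = 11025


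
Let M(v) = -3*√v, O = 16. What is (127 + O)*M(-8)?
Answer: -858*I*√2 ≈ -1213.4*I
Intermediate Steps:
(127 + O)*M(-8) = (127 + 16)*(-6*I*√2) = 143*(-6*I*√2) = -858*I*√2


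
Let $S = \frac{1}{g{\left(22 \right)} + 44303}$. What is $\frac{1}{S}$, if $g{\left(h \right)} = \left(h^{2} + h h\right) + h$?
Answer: $45293$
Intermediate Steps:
$g{\left(h \right)} = h + 2 h^{2}$ ($g{\left(h \right)} = \left(h^{2} + h^{2}\right) + h = 2 h^{2} + h = h + 2 h^{2}$)
$S = \frac{1}{45293}$ ($S = \frac{1}{22 \left(1 + 2 \cdot 22\right) + 44303} = \frac{1}{22 \left(1 + 44\right) + 44303} = \frac{1}{22 \cdot 45 + 44303} = \frac{1}{990 + 44303} = \frac{1}{45293} \approx 2.2078 \cdot 10^{-5}$)
$\frac{1}{S} = \frac{1}{\frac{1}{45293}} = 45293$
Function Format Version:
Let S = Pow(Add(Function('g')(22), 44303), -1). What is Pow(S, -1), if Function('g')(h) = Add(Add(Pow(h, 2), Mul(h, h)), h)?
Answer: 45293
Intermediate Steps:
Function('g')(h) = Add(h, Mul(2, Pow(h, 2))) (Function('g')(h) = Add(Add(Pow(h, 2), Pow(h, 2)), h) = Add(Mul(2, Pow(h, 2)), h) = Add(h, Mul(2, Pow(h, 2))))
S = Rational(1, 45293) (S = Pow(Add(Mul(22, Add(1, Mul(2, 22))), 44303), -1) = Pow(Add(Mul(22, Add(1, 44)), 44303), -1) = Pow(Add(Mul(22, 45), 44303), -1) = Pow(Add(990, 44303), -1) = Pow(45293, -1) = Rational(1, 45293) ≈ 2.2078e-5)
Pow(S, -1) = Pow(Rational(1, 45293), -1) = 45293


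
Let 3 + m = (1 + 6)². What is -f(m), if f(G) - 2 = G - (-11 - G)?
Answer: -105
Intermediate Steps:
m = 46 (m = -3 + (1 + 6)² = -3 + 7² = -3 + 49 = 46)
f(G) = 13 + 2*G (f(G) = 2 + (G - (-11 - G)) = 2 + (G + (11 + G)) = 2 + (11 + 2*G) = 13 + 2*G)
-f(m) = -(13 + 2*46) = -(13 + 92) = -1*105 = -105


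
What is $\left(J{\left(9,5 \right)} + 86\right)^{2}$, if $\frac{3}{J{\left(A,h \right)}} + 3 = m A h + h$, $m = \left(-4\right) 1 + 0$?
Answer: $\frac{234243025}{31684} \approx 7393.1$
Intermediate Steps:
$m = -4$ ($m = -4 + 0 = -4$)
$J{\left(A,h \right)} = \frac{3}{-3 + h - 4 A h}$ ($J{\left(A,h \right)} = \frac{3}{-3 + \left(- 4 A h + h\right)} = \frac{3}{-3 - \left(- h + 4 A h\right)} = \frac{3}{-3 + h - 4 A h}$)
$\left(J{\left(9,5 \right)} + 86\right)^{2} = \left(\frac{3}{-3 + 5 - 36 \cdot 5} + 86\right)^{2} = \left(\frac{3}{-3 + 5 - 180} + 86\right)^{2} = \left(\frac{3}{-178} + 86\right)^{2} = \left(3 \left(- \frac{1}{178}\right) + 86\right)^{2} = \left(- \frac{3}{178} + 86\right)^{2} = \left(\frac{15305}{178}\right)^{2} = \frac{234243025}{31684}$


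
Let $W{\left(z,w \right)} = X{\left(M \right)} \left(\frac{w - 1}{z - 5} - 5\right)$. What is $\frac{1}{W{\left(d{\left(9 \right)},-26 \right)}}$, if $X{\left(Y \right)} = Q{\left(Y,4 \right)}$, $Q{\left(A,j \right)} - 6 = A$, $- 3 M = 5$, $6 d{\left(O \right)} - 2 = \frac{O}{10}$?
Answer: $\frac{813}{3445} \approx 0.23599$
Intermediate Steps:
$d{\left(O \right)} = \frac{1}{3} + \frac{O}{60}$ ($d{\left(O \right)} = \frac{1}{3} + \frac{O \frac{1}{10}}{6} = \frac{1}{3} + \frac{\frac{1}{10} O}{6} = \frac{1}{3} + \frac{O}{60}$)
$M = - \frac{5}{3}$ ($M = \left(- \frac{1}{3}\right) 5 = - \frac{5}{3} \approx -1.6667$)
$Q{\left(A,j \right)} = 6 + A$
$X{\left(Y \right)} = 6 + Y$
$W{\left(z,w \right)} = - \frac{65}{3} + \frac{13 \left(-1 + w\right)}{3 \left(-5 + z\right)}$ ($W{\left(z,w \right)} = \left(6 - \frac{5}{3}\right) \left(\frac{w - 1}{z - 5} - 5\right) = \frac{13 \left(\frac{-1 + w}{-5 + z} - 5\right)}{3} = \frac{13 \left(-5 + \frac{-1 + w}{-5 + z}\right)}{3} = - \frac{65}{3} + \frac{13 \left(-1 + w\right)}{3 \left(-5 + z\right)}$)
$\frac{1}{W{\left(d{\left(9 \right)},-26 \right)}} = \frac{1}{\frac{13}{3} \frac{1}{-5 + \left(\frac{1}{3} + \frac{1}{60} \cdot 9\right)} \left(24 - 26 - 5 \left(\frac{1}{3} + \frac{1}{60} \cdot 9\right)\right)} = \frac{1}{\frac{13}{3} \frac{1}{-5 + \left(\frac{1}{3} + \frac{3}{20}\right)} \left(24 - 26 - 5 \left(\frac{1}{3} + \frac{3}{20}\right)\right)} = \frac{1}{\frac{13}{3} \frac{1}{-5 + \frac{29}{60}} \left(24 - 26 - \frac{29}{12}\right)} = \frac{1}{\frac{13}{3} \frac{1}{- \frac{271}{60}} \left(24 - 26 - \frac{29}{12}\right)} = \frac{1}{\frac{13}{3} \left(- \frac{60}{271}\right) \left(- \frac{53}{12}\right)} = \frac{1}{\frac{3445}{813}} = \frac{813}{3445}$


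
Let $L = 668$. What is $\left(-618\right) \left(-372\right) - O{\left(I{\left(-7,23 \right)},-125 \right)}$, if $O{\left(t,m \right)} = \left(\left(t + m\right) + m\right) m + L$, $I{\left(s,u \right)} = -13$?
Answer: $196353$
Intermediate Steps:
$O{\left(t,m \right)} = 668 + m \left(t + 2 m\right)$ ($O{\left(t,m \right)} = \left(\left(t + m\right) + m\right) m + 668 = \left(\left(m + t\right) + m\right) m + 668 = \left(t + 2 m\right) m + 668 = m \left(t + 2 m\right) + 668 = 668 + m \left(t + 2 m\right)$)
$\left(-618\right) \left(-372\right) - O{\left(I{\left(-7,23 \right)},-125 \right)} = \left(-618\right) \left(-372\right) - \left(668 + 2 \left(-125\right)^{2} - -1625\right) = 229896 - \left(668 + 2 \cdot 15625 + 1625\right) = 229896 - \left(668 + 31250 + 1625\right) = 229896 - 33543 = 196353$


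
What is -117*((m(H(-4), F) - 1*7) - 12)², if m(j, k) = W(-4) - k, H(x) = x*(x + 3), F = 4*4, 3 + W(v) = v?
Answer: -206388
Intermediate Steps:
W(v) = -3 + v
F = 16
H(x) = x*(3 + x)
m(j, k) = -7 - k (m(j, k) = (-3 - 4) - k = -7 - k)
-117*((m(H(-4), F) - 1*7) - 12)² = -117*(((-7 - 1*16) - 1*7) - 12)² = -117*(((-7 - 16) - 7) - 12)² = -117*((-23 - 7) - 12)² = -117*(-30 - 12)² = -117*(-42)² = -117*1764 = -206388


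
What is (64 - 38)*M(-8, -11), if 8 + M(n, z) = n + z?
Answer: -702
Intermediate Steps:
M(n, z) = -8 + n + z (M(n, z) = -8 + (n + z) = -8 + n + z)
(64 - 38)*M(-8, -11) = (64 - 38)*(-8 - 8 - 11) = 26*(-27) = -702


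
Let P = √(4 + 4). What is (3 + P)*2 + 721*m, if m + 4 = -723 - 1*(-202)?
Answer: -378519 + 4*√2 ≈ -3.7851e+5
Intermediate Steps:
P = 2*√2 (P = √8 = 2*√2 ≈ 2.8284)
m = -525 (m = -4 + (-723 - 1*(-202)) = -4 + (-723 + 202) = -4 - 521 = -525)
(3 + P)*2 + 721*m = (3 + 2*√2)*2 + 721*(-525) = (6 + 4*√2) - 378525 = -378519 + 4*√2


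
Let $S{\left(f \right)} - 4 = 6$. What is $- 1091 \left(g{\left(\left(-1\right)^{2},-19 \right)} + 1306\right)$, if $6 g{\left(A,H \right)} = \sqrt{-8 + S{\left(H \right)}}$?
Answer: $-1424846 - \frac{1091 \sqrt{2}}{6} \approx -1.4251 \cdot 10^{6}$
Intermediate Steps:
$S{\left(f \right)} = 10$ ($S{\left(f \right)} = 4 + 6 = 10$)
$g{\left(A,H \right)} = \frac{\sqrt{2}}{6}$ ($g{\left(A,H \right)} = \frac{\sqrt{-8 + 10}}{6} = \frac{\sqrt{2}}{6}$)
$- 1091 \left(g{\left(\left(-1\right)^{2},-19 \right)} + 1306\right) = - 1091 \left(\frac{\sqrt{2}}{6} + 1306\right) = - 1091 \left(1306 + \frac{\sqrt{2}}{6}\right) = -1424846 - \frac{1091 \sqrt{2}}{6}$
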